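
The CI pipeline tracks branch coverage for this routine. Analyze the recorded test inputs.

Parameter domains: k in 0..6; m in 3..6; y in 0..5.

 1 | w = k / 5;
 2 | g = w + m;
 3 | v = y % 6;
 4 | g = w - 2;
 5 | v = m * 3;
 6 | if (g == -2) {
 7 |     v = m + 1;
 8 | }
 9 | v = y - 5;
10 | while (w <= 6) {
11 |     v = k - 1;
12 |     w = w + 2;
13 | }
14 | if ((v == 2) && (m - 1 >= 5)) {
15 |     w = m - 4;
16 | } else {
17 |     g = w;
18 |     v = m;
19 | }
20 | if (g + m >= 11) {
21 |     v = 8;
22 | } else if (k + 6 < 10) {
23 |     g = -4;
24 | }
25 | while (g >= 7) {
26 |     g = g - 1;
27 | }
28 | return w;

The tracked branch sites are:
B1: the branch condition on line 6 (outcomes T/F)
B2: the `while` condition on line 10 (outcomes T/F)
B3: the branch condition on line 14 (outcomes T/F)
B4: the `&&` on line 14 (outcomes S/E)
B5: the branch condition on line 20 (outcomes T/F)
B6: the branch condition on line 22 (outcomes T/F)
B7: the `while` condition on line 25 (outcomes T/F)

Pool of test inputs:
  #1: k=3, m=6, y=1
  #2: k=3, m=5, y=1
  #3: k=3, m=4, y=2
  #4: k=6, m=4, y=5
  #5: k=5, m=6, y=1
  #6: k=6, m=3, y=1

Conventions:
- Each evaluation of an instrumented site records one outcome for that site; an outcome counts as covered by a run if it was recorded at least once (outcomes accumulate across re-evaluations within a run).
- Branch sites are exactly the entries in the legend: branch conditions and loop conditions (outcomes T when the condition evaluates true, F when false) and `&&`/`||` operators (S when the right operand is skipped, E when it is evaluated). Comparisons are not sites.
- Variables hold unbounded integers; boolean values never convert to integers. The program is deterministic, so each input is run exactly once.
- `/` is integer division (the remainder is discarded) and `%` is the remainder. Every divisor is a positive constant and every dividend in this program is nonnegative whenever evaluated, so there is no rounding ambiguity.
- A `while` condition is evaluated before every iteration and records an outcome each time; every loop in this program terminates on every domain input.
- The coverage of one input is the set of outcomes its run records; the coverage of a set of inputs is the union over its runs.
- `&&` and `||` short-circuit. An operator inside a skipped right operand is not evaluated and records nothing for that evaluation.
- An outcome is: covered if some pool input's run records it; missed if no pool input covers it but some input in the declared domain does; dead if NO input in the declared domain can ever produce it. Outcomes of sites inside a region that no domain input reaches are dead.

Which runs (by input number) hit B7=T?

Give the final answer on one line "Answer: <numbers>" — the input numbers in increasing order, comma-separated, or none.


input #1 (k=3, m=6, y=1): does not produce B7=T
input #2 (k=3, m=5, y=1): produces B7=T
input #3 (k=3, m=4, y=2): produces B7=T
input #4 (k=6, m=4, y=5): produces B7=T
input #5 (k=5, m=6, y=1): produces B7=T
input #6 (k=6, m=3, y=1): produces B7=T
Answer: 2, 3, 4, 5, 6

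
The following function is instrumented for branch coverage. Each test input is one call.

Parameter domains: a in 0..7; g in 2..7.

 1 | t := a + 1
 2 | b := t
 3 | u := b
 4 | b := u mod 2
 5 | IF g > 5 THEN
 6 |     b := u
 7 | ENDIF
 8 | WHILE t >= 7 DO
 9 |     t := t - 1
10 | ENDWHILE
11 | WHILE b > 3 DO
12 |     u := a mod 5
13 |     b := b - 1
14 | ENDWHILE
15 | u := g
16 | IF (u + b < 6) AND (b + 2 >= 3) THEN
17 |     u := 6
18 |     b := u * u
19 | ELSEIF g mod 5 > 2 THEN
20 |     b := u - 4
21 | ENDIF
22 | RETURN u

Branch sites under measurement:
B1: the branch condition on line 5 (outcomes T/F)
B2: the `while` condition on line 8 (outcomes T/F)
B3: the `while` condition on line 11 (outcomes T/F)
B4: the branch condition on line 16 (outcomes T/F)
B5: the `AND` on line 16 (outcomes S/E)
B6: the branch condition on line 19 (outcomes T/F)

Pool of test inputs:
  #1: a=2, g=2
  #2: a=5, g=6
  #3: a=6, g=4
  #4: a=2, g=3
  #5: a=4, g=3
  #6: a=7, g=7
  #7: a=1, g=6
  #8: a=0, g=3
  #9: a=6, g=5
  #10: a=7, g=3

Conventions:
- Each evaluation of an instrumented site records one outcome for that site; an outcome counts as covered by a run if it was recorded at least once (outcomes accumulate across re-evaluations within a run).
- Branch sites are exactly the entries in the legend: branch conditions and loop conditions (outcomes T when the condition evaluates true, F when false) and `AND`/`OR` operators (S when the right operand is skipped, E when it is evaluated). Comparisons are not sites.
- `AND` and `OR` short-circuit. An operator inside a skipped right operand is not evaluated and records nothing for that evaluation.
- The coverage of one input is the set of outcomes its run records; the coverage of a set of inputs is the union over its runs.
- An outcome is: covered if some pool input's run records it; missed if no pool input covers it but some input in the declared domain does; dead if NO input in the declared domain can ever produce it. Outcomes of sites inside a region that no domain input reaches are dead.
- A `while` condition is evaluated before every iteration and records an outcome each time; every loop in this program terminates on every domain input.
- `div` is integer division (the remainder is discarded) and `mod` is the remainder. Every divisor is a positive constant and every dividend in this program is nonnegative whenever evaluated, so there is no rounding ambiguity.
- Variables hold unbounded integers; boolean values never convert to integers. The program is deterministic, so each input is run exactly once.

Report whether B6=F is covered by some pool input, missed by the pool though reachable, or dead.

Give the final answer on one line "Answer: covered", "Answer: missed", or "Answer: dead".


B6=F is recorded by pool input(s) 2, 6, 7, 9 -> covered
Answer: covered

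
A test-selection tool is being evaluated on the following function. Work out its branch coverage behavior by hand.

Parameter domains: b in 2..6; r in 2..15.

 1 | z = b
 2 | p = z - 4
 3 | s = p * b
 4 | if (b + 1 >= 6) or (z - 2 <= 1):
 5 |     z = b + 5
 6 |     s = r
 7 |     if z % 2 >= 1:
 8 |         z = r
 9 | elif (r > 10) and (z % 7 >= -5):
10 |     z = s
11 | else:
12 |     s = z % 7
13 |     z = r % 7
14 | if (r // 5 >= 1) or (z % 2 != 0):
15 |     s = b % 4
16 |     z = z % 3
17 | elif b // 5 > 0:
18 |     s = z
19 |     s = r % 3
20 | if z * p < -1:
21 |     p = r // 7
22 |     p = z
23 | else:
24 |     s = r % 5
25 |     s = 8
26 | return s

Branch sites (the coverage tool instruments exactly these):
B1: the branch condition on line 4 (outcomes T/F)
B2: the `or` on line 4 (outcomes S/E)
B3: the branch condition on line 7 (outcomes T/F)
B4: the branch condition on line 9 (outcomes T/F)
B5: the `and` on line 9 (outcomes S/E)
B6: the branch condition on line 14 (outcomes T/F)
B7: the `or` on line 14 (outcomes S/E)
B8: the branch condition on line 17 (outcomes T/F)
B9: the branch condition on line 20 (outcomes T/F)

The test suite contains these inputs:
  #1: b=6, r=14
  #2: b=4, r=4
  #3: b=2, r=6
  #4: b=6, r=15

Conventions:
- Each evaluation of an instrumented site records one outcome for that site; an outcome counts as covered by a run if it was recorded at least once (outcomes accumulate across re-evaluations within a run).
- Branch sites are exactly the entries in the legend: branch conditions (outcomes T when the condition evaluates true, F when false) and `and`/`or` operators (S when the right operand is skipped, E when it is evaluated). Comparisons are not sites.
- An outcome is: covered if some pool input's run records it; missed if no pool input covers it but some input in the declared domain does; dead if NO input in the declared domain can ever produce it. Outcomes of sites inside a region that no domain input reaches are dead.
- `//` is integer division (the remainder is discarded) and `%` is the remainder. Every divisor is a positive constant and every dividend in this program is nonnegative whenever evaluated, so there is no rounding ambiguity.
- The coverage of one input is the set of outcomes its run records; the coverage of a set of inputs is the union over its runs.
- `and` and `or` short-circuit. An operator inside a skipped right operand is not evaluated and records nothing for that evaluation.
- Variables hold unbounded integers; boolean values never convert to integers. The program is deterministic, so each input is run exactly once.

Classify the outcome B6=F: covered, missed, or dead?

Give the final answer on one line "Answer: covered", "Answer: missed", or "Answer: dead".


B6=F is recorded by pool input(s) 2 -> covered
Answer: covered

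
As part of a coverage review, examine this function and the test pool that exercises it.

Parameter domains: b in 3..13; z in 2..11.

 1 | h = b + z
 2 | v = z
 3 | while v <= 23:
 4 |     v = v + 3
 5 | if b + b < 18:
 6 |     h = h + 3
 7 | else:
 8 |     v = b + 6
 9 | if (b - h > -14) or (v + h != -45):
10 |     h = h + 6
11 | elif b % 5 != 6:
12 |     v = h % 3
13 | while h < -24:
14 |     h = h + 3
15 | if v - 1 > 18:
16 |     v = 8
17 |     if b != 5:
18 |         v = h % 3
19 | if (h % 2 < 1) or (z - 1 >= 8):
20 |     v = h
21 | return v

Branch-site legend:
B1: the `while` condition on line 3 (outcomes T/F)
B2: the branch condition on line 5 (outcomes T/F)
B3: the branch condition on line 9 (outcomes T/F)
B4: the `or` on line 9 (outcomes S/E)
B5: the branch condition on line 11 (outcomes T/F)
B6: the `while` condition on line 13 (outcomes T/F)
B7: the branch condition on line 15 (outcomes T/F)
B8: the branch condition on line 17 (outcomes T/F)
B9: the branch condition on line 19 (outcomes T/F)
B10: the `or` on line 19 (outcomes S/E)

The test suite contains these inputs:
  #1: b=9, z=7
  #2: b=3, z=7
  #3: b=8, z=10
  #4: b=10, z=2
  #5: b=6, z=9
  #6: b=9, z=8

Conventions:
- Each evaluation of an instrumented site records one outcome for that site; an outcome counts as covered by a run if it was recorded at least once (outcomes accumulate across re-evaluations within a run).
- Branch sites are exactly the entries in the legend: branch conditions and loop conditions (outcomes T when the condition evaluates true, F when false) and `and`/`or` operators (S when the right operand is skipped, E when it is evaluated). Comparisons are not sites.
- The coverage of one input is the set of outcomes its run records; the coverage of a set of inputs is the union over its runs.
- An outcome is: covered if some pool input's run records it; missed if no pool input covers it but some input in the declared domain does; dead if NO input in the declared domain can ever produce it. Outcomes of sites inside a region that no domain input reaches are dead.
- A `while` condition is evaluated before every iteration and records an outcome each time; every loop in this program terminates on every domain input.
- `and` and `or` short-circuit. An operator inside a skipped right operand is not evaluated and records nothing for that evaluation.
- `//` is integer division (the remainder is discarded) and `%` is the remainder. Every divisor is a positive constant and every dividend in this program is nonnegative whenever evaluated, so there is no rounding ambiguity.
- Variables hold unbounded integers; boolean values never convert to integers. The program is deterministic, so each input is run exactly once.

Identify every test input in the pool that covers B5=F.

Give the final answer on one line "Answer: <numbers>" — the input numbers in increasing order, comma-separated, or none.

input #1 (b=9, z=7): does not produce B5=F
input #2 (b=3, z=7): does not produce B5=F
input #3 (b=8, z=10): does not produce B5=F
input #4 (b=10, z=2): does not produce B5=F
input #5 (b=6, z=9): does not produce B5=F
input #6 (b=9, z=8): does not produce B5=F

Answer: none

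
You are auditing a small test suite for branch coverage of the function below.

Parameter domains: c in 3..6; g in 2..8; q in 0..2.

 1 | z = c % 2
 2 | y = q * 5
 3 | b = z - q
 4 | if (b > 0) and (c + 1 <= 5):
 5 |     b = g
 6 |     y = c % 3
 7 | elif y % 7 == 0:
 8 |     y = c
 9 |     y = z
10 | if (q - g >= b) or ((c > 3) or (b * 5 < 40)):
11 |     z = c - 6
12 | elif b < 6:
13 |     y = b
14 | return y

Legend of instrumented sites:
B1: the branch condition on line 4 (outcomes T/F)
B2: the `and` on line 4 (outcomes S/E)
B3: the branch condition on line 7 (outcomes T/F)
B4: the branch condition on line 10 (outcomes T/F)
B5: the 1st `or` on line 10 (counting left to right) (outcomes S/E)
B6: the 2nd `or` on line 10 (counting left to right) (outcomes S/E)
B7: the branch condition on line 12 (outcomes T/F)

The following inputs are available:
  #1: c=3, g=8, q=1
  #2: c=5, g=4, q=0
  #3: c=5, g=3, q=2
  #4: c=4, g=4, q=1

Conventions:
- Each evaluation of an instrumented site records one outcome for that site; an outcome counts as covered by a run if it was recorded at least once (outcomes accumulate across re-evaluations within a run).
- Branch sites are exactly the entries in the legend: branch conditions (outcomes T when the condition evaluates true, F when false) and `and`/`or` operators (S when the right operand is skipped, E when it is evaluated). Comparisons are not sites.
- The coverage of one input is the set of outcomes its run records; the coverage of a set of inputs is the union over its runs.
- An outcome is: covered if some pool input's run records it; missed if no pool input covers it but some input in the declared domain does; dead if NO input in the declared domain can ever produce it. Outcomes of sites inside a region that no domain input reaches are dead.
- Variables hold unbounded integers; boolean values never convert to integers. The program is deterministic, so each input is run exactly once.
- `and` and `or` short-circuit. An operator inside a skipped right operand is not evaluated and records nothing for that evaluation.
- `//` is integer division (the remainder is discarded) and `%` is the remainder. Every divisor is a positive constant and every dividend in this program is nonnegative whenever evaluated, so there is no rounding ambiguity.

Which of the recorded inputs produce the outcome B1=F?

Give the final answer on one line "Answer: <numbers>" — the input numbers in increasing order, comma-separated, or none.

input #1 (c=3, g=8, q=1): covers B1=F
input #2 (c=5, g=4, q=0): covers B1=F
input #3 (c=5, g=3, q=2): covers B1=F
input #4 (c=4, g=4, q=1): covers B1=F

Answer: 1, 2, 3, 4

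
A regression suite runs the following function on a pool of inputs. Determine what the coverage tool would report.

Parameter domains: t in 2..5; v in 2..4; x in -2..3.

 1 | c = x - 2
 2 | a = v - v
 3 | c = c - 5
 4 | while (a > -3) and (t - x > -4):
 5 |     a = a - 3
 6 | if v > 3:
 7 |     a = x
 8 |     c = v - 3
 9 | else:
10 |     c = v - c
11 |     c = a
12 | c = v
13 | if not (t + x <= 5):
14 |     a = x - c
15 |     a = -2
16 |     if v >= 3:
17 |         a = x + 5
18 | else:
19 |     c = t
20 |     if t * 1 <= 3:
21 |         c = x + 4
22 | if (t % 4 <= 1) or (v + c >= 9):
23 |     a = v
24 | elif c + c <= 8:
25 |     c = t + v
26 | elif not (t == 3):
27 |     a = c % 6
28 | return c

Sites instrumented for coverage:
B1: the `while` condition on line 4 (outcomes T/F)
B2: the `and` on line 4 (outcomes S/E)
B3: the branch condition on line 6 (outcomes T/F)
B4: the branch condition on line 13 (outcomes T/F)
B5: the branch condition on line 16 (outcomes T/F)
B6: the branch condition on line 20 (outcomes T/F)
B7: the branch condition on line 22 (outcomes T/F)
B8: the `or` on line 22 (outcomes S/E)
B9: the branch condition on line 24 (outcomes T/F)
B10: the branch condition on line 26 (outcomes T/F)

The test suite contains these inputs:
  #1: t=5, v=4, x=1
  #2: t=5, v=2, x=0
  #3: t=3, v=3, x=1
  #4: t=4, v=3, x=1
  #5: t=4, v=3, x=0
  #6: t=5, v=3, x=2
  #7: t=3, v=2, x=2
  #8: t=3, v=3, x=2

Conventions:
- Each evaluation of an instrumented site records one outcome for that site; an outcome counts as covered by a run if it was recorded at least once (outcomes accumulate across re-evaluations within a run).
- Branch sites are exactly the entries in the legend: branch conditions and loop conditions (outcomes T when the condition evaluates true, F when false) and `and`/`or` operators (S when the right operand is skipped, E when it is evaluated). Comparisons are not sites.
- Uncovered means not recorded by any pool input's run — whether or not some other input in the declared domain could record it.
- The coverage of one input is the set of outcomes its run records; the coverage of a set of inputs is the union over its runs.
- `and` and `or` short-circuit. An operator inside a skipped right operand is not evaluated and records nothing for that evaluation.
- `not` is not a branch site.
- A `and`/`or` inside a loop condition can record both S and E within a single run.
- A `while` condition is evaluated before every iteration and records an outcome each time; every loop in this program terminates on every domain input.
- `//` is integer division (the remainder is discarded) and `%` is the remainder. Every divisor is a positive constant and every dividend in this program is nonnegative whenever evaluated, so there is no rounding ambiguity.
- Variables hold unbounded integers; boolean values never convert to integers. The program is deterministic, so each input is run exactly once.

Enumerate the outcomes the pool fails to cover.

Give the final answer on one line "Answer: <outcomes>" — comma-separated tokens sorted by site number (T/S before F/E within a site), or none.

#1 (t=5, v=4, x=1) -> covered: B1=T, B1=F, B2=S, B2=E, B3=T, B4=T, B5=T, B7=T, B8=S
#2 (t=5, v=2, x=0) -> covered: B1=T, B1=F, B2=S, B2=E, B3=F, B4=F, B6=F, B7=T, B8=S
#3 (t=3, v=3, x=1) -> covered: B1=T, B1=F, B2=S, B2=E, B3=F, B4=F, B6=T, B7=F, B8=E, B9=F, B10=F
#4 (t=4, v=3, x=1) -> covered: B1=T, B1=F, B2=S, B2=E, B3=F, B4=F, B6=F, B7=T, B8=S
#5 (t=4, v=3, x=0) -> covered: B1=T, B1=F, B2=S, B2=E, B3=F, B4=F, B6=F, B7=T, B8=S
#6 (t=5, v=3, x=2) -> covered: B1=T, B1=F, B2=S, B2=E, B3=F, B4=T, B5=T, B7=T, B8=S
#7 (t=3, v=2, x=2) -> covered: B1=T, B1=F, B2=S, B2=E, B3=F, B4=F, B6=T, B7=F, B8=E, B9=F, B10=F
#8 (t=3, v=3, x=2) -> covered: B1=T, B1=F, B2=S, B2=E, B3=F, B4=F, B6=T, B7=T, B8=E
union over the pool: B1=T, B1=F, B2=S, B2=E, B3=T, B3=F, B4=T, B4=F, B5=T, B6=T, B6=F, B7=T, B7=F, B8=S, B8=E, B9=F, B10=F
uncovered (3 of 20): B5=F, B9=T, B10=T

Answer: B5=F, B9=T, B10=T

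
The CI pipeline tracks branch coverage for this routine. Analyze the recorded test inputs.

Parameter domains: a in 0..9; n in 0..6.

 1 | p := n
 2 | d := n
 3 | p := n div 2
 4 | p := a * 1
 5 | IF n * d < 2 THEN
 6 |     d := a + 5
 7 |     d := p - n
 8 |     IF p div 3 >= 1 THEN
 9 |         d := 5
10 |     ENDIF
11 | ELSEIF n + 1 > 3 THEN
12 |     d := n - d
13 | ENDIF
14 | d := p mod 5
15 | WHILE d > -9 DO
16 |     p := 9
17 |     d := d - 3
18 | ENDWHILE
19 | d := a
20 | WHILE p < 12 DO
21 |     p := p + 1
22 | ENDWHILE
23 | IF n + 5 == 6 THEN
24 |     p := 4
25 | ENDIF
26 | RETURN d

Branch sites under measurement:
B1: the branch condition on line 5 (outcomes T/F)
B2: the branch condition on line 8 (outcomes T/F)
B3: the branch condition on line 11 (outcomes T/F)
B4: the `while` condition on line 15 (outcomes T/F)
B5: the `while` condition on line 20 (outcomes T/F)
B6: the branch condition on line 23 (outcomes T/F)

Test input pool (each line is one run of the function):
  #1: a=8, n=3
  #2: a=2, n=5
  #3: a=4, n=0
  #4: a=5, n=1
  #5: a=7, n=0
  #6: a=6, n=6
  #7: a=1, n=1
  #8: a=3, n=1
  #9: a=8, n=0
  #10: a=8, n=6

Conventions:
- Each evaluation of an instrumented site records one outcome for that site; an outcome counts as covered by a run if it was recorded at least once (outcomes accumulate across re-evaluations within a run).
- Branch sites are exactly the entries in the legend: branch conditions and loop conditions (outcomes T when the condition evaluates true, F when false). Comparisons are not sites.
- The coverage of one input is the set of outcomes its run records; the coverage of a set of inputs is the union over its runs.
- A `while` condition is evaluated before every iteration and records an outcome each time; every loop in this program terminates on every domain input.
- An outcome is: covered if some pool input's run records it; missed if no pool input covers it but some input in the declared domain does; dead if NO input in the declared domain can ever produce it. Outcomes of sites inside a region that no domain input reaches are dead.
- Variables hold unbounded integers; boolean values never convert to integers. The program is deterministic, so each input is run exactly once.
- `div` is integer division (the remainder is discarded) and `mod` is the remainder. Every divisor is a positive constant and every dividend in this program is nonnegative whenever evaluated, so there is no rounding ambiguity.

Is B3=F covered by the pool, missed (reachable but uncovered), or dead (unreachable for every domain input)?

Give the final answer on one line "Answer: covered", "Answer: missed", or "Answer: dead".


no pool input records B3=F
but domain input (a=0, n=2) does record it -> reachable, so missed
Answer: missed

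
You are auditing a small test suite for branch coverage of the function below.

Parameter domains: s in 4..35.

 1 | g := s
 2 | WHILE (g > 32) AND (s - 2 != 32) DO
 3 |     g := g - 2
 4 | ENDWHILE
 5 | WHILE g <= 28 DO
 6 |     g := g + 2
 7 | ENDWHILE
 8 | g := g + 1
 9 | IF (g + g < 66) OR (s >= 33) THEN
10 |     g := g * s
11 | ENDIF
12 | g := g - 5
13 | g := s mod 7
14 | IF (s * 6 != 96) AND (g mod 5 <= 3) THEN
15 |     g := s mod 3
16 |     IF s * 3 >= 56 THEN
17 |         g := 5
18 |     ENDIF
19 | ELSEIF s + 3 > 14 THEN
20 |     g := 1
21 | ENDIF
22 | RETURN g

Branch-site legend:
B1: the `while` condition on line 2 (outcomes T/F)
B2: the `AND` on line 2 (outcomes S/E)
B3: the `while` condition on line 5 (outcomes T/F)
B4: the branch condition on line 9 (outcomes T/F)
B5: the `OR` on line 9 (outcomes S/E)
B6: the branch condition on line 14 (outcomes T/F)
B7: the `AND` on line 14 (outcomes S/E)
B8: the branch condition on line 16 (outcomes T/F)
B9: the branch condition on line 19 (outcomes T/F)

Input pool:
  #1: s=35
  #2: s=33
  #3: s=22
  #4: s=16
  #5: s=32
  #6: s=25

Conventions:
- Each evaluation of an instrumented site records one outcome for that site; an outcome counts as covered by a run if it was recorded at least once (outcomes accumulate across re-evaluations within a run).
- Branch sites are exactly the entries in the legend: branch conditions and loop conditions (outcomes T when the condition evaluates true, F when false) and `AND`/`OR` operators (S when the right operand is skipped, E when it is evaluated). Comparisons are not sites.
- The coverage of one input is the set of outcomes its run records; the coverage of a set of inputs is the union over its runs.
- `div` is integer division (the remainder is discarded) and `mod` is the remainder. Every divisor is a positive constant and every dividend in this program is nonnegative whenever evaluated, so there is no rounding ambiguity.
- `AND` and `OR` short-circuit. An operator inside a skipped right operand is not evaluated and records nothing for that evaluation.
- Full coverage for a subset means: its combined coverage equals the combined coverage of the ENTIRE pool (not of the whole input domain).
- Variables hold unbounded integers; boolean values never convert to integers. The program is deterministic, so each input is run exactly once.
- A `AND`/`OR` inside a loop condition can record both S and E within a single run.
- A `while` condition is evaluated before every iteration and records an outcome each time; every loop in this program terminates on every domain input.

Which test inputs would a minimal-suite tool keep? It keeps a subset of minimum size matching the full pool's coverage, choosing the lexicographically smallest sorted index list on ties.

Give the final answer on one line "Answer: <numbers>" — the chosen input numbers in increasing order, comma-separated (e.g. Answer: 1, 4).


run #1 (s=35) runs B2->E, B1->T, B2->E, B1->T, B2->S, B1->F, B3->F, B5->S, B4->T, B7->E, B6->T, B8->T; records B1=T, B1=F, B2=S, B2=E, B3=F, B4=T, B5=S, B6=T, B7=E, B8=T
run #2 (s=33) runs B2->E, B1->T, B2->S, B1->F, B3->F, B5->S, B4->T, B7->E, B6->T, B8->T; records B1=T, B1=F, B2=S, B2=E, B3=F, B4=T, B5=S, B6=T, B7=E, B8=T
run #3 (s=22) runs B2->S, B1->F, B3->T, B3->T, B3->T, B3->T, B3->F, B5->S, B4->T, B7->E, B6->T, B8->T; records B1=F, B2=S, B3=T, B3=F, B4=T, B5=S, B6=T, B7=E, B8=T
run #4 (s=16) runs B2->S, B1->F, B3->T, B3->T, B3->T, B3->T, B3->T, B3->T, B3->T, B3->F, B5->S, B4->T, B7->S, B6->F, ...; records B1=F, B2=S, B3=T, B3=F, B4=T, B5=S, B6=F, B7=S, B9=T
run #5 (s=32) runs B2->S, B1->F, B3->F, B5->E, B4->F, B7->E, B6->F, B9->T; records B1=F, B2=S, B3=F, B4=F, B5=E, B6=F, B7=E, B9=T
run #6 (s=25) runs B2->S, B1->F, B3->T, B3->T, B3->F, B5->S, B4->T, B7->E, B6->F, B9->T; records B1=F, B2=S, B3=T, B3=F, B4=T, B5=S, B6=F, B7=E, B9=T
the full pool covers 16 outcomes: B1=T, B1=F, B2=S, B2=E, B3=T, B3=F, B4=T, B4=F, B5=S, B5=E, B6=T, B6=F, B7=S, B7=E, B8=T, B9=T
every size-1 subset falls short of the 16 outcomes (best: 10/16)
every size-2 subset falls short of the 16 outcomes (best: 14/16)
the canonical winner is {1, 4, 5}: size 3, full 16-outcome coverage, earliest index list among size-3 covers
Answer: 1, 4, 5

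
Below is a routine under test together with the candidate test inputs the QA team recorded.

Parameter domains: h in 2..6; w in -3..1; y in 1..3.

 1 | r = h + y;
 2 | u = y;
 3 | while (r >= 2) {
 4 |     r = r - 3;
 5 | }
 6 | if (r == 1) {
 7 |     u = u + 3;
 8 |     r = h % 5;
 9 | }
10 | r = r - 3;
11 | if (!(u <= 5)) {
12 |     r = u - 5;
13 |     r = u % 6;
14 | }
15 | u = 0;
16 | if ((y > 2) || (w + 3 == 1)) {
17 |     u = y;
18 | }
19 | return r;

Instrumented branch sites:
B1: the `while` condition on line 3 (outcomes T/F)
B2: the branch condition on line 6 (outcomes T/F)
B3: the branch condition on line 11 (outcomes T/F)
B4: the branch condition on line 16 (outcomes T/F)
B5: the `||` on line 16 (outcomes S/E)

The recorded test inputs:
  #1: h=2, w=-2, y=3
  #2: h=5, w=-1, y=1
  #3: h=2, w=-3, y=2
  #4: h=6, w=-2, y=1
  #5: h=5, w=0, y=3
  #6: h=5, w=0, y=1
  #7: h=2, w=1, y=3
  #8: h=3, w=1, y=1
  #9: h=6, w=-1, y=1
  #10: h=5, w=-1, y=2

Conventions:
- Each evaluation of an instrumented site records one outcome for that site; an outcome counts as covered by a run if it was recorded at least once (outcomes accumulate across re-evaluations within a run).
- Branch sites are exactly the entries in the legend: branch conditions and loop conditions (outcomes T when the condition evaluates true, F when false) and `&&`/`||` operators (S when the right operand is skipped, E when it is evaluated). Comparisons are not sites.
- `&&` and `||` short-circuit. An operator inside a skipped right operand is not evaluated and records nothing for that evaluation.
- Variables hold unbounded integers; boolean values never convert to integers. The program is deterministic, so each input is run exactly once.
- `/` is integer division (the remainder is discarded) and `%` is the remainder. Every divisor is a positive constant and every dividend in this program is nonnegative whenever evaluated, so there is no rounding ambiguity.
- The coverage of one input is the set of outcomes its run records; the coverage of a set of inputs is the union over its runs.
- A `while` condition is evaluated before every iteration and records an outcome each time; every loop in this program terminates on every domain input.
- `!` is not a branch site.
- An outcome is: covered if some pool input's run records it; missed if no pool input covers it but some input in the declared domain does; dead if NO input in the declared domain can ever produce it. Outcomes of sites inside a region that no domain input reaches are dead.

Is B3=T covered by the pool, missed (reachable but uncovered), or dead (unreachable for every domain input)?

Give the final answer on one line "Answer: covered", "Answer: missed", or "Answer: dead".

no pool input records B3=T
but domain input (h=4, w=-3, y=3) does record it -> reachable, so missed

Answer: missed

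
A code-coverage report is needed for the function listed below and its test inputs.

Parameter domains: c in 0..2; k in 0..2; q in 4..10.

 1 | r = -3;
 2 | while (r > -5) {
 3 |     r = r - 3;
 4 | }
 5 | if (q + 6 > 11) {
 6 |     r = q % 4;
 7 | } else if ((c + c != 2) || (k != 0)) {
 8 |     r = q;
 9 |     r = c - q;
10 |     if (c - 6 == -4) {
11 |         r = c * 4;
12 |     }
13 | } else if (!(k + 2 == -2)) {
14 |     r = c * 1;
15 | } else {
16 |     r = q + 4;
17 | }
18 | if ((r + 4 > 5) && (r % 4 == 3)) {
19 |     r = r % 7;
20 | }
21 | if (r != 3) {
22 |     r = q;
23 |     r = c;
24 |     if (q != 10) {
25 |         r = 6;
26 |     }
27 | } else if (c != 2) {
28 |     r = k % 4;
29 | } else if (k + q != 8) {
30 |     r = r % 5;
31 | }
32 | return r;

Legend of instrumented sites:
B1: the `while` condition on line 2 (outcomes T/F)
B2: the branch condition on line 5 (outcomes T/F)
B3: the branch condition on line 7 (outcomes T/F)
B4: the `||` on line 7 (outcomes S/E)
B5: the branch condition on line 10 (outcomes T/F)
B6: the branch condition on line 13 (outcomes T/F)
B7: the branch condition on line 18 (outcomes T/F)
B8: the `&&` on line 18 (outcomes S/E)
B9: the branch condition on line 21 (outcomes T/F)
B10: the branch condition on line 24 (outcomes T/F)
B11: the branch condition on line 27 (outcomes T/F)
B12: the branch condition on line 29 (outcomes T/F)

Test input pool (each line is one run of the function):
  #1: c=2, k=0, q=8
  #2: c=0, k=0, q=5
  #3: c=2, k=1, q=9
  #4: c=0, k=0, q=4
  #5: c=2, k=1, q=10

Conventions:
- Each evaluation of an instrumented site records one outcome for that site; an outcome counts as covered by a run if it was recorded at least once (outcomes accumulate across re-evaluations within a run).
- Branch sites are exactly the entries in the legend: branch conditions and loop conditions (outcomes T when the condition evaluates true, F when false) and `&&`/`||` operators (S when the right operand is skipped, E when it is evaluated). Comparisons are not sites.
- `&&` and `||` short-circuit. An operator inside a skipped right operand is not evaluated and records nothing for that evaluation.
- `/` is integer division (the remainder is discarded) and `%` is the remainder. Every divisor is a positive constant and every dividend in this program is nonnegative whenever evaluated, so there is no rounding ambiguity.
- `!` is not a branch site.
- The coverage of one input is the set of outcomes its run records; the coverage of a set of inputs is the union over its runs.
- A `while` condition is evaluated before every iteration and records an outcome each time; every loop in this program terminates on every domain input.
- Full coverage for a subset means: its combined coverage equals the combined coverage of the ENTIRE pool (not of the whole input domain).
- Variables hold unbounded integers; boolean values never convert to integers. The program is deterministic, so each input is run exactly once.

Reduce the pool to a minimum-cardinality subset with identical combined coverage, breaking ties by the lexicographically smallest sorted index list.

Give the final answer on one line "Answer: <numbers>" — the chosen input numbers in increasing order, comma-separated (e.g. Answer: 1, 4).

input #1, c=2, k=0, q=8: events B1->T, B1->F, B2->T, B8->S, B7->F, B9->T, B10->T; outcomes B1=T, B1=F, B2=T, B7=F, B8=S, B9=T, B10=T
input #2, c=0, k=0, q=5: events B1->T, B1->F, B2->F, B4->S, B3->T, B5->F, B8->S, B7->F, B9->T, B10->T; outcomes B1=T, B1=F, B2=F, B3=T, B4=S, B5=F, B7=F, B8=S, B9=T, B10=T
input #3, c=2, k=1, q=9: events B1->T, B1->F, B2->T, B8->S, B7->F, B9->T, B10->T; outcomes B1=T, B1=F, B2=T, B7=F, B8=S, B9=T, B10=T
input #4, c=0, k=0, q=4: events B1->T, B1->F, B2->F, B4->S, B3->T, B5->F, B8->S, B7->F, B9->T, B10->T; outcomes B1=T, B1=F, B2=F, B3=T, B4=S, B5=F, B7=F, B8=S, B9=T, B10=T
input #5, c=2, k=1, q=10: events B1->T, B1->F, B2->T, B8->E, B7->F, B9->T, B10->F; outcomes B1=T, B1=F, B2=T, B7=F, B8=E, B9=T, B10=F
together the pool reaches 13 outcomes: B1=T, B1=F, B2=T, B2=F, B3=T, B4=S, B5=F, B7=F, B8=S, B8=E, B9=T, B10=T, B10=F
size 1 is not enough: best union over all size-1 subsets is 10/13
size 2: inputs {2, 5} cover all 13 outcomes, and no lexicographically smaller subset of this size does

Answer: 2, 5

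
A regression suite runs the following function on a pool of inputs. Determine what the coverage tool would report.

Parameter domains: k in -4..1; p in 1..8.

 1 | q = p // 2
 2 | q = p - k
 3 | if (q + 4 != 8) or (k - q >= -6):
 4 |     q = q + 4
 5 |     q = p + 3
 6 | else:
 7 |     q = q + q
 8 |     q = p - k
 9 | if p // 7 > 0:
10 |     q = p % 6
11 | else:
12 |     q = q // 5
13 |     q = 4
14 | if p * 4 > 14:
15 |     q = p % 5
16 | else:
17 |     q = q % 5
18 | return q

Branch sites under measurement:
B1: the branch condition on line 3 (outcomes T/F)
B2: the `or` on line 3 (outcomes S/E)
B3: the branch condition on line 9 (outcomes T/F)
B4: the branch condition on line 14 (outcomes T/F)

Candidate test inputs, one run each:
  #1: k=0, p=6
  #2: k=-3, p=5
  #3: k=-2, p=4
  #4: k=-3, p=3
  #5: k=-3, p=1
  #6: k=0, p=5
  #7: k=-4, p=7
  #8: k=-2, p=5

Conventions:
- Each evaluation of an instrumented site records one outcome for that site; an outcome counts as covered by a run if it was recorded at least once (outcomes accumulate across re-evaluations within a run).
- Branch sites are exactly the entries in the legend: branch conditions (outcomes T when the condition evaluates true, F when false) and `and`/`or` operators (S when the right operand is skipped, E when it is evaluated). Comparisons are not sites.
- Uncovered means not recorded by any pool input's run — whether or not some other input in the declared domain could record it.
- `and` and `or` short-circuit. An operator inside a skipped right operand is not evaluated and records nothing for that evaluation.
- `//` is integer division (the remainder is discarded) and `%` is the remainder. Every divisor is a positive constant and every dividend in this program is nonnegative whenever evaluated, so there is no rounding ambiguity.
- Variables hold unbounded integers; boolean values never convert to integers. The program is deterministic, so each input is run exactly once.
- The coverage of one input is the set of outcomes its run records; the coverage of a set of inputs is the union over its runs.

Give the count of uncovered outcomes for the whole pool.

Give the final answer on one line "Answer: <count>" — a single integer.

test 1 (k=0, p=6) fires B2->S, B1->T, B3->F, B4->T; hits B1=T, B2=S, B3=F, B4=T
test 2 (k=-3, p=5) fires B2->S, B1->T, B3->F, B4->T; hits B1=T, B2=S, B3=F, B4=T
test 3 (k=-2, p=4) fires B2->S, B1->T, B3->F, B4->T; hits B1=T, B2=S, B3=F, B4=T
test 4 (k=-3, p=3) fires B2->S, B1->T, B3->F, B4->F; hits B1=T, B2=S, B3=F, B4=F
test 5 (k=-3, p=1) fires B2->E, B1->F, B3->F, B4->F; hits B1=F, B2=E, B3=F, B4=F
test 6 (k=0, p=5) fires B2->S, B1->T, B3->F, B4->T; hits B1=T, B2=S, B3=F, B4=T
test 7 (k=-4, p=7) fires B2->S, B1->T, B3->T, B4->T; hits B1=T, B2=S, B3=T, B4=T
test 8 (k=-2, p=5) fires B2->S, B1->T, B3->F, B4->T; hits B1=T, B2=S, B3=F, B4=T
union over the pool: B1=T, B1=F, B2=S, B2=E, B3=T, B3=F, B4=T, B4=F
uncovered (0 of 8): none

Answer: 0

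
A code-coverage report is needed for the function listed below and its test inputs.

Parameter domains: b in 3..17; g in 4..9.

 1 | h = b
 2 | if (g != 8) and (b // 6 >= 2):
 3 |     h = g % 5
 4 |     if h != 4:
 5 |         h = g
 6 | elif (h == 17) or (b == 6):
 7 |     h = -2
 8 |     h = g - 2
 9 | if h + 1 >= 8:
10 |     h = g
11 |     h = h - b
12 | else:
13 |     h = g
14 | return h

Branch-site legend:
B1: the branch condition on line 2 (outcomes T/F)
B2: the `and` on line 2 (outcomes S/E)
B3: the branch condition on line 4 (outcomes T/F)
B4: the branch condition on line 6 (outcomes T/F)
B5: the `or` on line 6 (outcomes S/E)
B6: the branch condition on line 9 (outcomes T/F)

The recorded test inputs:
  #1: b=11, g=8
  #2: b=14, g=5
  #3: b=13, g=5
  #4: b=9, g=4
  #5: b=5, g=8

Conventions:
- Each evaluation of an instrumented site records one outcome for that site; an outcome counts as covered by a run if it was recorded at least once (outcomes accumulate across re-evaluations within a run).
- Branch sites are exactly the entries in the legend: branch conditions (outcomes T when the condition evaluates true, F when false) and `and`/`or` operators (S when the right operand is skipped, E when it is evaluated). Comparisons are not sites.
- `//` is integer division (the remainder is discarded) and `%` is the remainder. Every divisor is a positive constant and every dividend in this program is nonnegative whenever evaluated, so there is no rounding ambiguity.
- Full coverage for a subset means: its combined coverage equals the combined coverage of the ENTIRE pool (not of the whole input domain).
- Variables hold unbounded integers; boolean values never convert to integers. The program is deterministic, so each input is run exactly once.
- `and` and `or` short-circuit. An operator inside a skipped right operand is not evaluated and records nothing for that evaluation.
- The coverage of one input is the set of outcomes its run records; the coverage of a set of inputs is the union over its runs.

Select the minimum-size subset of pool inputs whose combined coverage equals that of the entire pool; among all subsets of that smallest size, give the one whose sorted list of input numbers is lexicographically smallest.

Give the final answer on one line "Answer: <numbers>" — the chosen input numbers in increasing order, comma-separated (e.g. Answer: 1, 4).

input #1 (b=11, g=8): covers B1=F, B2=S, B4=F, B5=E, B6=T
input #2 (b=14, g=5): covers B1=T, B2=E, B3=T, B6=F
input #3 (b=13, g=5): covers B1=T, B2=E, B3=T, B6=F
input #4 (b=9, g=4): covers B1=F, B2=E, B4=F, B5=E, B6=T
input #5 (b=5, g=8): covers B1=F, B2=S, B4=F, B5=E, B6=F
union over all inputs: B1=T, B1=F, B2=S, B2=E, B3=T, B4=F, B5=E, B6=T, B6=F (9 outcomes)
size 1 is not enough: best union over all size-1 subsets is 5/9
at size 2, {1, 2} reaches all 9 outcomes; every lexicographically earlier size-2 subset fails

Answer: 1, 2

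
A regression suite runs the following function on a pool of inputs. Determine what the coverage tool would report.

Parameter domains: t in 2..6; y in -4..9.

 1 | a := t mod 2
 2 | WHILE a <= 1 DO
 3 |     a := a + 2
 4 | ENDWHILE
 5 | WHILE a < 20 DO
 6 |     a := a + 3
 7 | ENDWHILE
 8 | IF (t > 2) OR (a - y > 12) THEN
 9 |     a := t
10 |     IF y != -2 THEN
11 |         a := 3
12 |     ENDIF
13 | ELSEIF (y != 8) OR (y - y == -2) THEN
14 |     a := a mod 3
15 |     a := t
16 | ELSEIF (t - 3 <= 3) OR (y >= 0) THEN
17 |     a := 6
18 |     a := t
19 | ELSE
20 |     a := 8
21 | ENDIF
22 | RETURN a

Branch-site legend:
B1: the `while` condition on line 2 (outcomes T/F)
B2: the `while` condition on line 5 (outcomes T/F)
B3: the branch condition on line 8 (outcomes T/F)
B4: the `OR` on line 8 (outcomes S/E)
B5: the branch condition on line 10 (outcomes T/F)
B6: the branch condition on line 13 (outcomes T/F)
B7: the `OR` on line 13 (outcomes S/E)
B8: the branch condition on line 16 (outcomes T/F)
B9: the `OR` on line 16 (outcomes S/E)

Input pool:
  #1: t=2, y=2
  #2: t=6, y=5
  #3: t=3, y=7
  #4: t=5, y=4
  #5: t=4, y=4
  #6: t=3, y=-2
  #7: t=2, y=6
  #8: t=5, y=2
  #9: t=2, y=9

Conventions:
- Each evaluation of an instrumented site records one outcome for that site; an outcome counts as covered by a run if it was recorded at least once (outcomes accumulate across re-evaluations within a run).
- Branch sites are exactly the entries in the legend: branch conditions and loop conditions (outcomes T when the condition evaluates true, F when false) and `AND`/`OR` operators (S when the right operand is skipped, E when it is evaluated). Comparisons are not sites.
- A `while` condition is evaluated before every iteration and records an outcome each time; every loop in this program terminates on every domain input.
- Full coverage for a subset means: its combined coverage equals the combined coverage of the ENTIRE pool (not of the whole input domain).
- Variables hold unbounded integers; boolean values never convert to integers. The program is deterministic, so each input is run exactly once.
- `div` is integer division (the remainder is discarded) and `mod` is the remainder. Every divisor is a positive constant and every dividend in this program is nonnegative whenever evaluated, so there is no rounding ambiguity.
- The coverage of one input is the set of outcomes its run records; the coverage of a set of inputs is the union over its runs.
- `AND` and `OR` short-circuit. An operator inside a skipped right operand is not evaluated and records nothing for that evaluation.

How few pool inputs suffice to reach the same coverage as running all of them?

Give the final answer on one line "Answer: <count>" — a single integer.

input #1, t=2, y=2: outcomes B1=T, B1=F, B2=T, B2=F, B3=T, B4=E, B5=T
input #2, t=6, y=5: outcomes B1=T, B1=F, B2=T, B2=F, B3=T, B4=S, B5=T
input #3, t=3, y=7: outcomes B1=T, B1=F, B2=T, B2=F, B3=T, B4=S, B5=T
input #4, t=5, y=4: outcomes B1=T, B1=F, B2=T, B2=F, B3=T, B4=S, B5=T
input #5, t=4, y=4: outcomes B1=T, B1=F, B2=T, B2=F, B3=T, B4=S, B5=T
input #6, t=3, y=-2: outcomes B1=T, B1=F, B2=T, B2=F, B3=T, B4=S, B5=F
input #7, t=2, y=6: outcomes B1=T, B1=F, B2=T, B2=F, B3=T, B4=E, B5=T
input #8, t=5, y=2: outcomes B1=T, B1=F, B2=T, B2=F, B3=T, B4=S, B5=T
input #9, t=2, y=9: outcomes B1=T, B1=F, B2=T, B2=F, B3=F, B4=E, B6=T, B7=S
union over all inputs: B1=T, B1=F, B2=T, B2=F, B3=T, B3=F, B4=S, B4=E, B5=T, B5=F, B6=T, B7=S (12 outcomes)
no size-1 subset reaches all 12 outcomes (best union: 8/12)
no size-2 subset reaches all 12 outcomes (best union: 11/12)
inputs {1, 6, 9} (size 3) cover everything; no size-3 subset with a lexicographically smaller index list covers all 12

Answer: 3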